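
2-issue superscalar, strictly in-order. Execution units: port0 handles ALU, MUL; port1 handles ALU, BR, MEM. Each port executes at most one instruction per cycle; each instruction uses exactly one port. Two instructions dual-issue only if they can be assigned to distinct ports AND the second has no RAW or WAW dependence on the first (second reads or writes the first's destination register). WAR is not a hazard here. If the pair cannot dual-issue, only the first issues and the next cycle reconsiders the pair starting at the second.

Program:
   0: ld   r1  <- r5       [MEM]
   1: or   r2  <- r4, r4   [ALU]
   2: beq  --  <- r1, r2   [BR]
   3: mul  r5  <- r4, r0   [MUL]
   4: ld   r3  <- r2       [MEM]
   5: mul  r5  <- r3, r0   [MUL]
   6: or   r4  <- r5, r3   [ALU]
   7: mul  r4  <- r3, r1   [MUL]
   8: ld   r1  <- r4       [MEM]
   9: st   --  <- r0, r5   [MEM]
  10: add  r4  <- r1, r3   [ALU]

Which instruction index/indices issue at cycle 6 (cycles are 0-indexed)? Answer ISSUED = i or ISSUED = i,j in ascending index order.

ISSUED = 8

0. ld.MEM;or.ALU @i0&i1  | 2-wide
1. beq.BR;mul.MUL @i2&i3  | 2-wide
2. ld.MEM @i4  | RAW r3
3. mul.MUL @i5  | RAW r5
4. or.ALU @i6  | WAW r4
5. mul.MUL @i7  | RAW r4
6. ld.MEM @i8  | no-port MEM/MEM
7. st.MEM;add.ALU @i9&i10  | 2-wide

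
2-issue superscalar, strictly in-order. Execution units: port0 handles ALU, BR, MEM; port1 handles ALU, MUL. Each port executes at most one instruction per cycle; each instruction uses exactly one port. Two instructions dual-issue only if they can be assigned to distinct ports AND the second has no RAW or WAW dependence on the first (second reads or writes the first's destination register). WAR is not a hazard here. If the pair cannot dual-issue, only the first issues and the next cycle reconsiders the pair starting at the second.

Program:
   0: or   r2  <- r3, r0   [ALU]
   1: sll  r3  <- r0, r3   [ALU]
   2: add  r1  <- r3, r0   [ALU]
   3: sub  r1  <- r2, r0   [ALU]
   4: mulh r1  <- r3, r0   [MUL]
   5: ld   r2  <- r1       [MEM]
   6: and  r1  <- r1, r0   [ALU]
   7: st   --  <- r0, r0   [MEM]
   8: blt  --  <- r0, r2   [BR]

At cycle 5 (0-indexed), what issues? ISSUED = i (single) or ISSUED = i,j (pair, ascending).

ISSUED = 7

#0 head=0: or.ALU sll.ALU i0,i1 pair
#1 head=2: add.ALU i2 WAW r1
#2 head=3: sub.ALU i3 WAW r1
#3 head=4: mulh.MUL i4 RAW r1
#4 head=5: ld.MEM and.ALU i5,i6 pair
#5 head=7: st.MEM i7 no-port MEM/BR
#6 head=8: blt.BR i8 tail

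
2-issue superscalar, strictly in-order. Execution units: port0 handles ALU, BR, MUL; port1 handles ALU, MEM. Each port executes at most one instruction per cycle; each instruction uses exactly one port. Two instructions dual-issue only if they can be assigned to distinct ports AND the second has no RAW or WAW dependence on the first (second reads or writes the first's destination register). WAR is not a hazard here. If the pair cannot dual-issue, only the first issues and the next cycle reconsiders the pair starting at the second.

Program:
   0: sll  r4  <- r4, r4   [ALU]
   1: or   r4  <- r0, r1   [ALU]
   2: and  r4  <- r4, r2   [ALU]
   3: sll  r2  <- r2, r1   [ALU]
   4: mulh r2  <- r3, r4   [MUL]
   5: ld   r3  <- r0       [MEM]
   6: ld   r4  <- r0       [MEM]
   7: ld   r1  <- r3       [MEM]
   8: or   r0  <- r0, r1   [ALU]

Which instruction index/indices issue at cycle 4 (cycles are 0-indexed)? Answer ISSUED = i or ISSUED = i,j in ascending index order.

0. sll @i0  | WAW r4
1. or @i1  | RAW+WAW r4
2. and sll @i2/i3  | 2-wide
3. mulh ld @i4/i5  | 2-wide
4. ld @i6  | no-port MEM/MEM
5. ld @i7  | RAW r1
6. or @i8  | tail

ISSUED = 6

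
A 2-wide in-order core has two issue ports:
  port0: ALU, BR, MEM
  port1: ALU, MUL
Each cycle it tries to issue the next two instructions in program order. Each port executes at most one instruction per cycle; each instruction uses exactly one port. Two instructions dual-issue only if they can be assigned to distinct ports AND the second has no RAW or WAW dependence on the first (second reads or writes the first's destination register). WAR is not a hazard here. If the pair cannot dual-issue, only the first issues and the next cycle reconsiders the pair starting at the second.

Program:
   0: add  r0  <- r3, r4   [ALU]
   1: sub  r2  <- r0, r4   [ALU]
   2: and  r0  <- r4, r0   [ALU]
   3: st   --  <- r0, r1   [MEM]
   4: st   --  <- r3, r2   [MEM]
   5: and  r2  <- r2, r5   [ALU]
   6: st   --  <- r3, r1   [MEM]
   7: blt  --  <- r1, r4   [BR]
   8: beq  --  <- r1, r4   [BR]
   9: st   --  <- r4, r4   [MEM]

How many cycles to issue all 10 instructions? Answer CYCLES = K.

CYCLES = 8

c0: i0 add.ALU  RAW r0
c1: i1,i2 sub.ALU;and.ALU  2-wide
c2: i3 st.MEM  no-port MEM/MEM
c3: i4,i5 st.MEM;and.ALU  2-wide
c4: i6 st.MEM  no-port MEM/BR
c5: i7 blt.BR  no-port BR/BR
c6: i8 beq.BR  no-port BR/MEM
c7: i9 st.MEM  tail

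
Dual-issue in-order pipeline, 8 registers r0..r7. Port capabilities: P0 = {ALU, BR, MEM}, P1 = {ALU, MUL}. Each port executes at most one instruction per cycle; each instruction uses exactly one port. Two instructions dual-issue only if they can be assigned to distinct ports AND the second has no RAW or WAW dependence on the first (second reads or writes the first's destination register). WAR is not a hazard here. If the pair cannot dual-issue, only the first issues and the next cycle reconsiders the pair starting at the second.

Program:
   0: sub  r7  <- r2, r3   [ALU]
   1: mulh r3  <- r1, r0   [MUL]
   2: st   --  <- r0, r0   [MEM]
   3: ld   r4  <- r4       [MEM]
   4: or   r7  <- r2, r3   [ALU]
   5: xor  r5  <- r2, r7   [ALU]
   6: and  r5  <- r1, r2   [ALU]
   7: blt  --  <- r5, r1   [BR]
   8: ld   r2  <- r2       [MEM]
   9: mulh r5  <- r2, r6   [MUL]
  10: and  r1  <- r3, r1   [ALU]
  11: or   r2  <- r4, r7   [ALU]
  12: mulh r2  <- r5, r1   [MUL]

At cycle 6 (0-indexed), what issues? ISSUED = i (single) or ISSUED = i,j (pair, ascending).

#0 head=0: sub mulh i0&i1 pair
#1 head=2: st i2 no-port MEM/MEM
#2 head=3: ld or i3&i4 pair
#3 head=5: xor i5 WAW r5
#4 head=6: and i6 RAW r5
#5 head=7: blt i7 no-port BR/MEM
#6 head=8: ld i8 RAW r2
#7 head=9: mulh and i9&i10 pair
#8 head=11: or i11 WAW r2
#9 head=12: mulh i12 tail

ISSUED = 8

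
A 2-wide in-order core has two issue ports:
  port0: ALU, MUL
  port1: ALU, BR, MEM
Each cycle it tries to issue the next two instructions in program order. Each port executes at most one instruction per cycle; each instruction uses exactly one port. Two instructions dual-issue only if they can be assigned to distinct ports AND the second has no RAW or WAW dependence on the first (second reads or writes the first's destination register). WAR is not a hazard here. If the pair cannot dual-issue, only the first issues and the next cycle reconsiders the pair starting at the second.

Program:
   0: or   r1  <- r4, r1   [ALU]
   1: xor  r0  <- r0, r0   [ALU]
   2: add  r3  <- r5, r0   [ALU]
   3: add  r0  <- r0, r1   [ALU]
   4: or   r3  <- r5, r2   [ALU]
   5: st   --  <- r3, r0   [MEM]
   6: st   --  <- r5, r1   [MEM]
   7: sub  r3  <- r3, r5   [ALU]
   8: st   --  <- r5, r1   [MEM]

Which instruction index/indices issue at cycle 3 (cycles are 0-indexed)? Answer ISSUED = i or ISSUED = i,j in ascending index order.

ISSUED = 5

  cy0 -> i0+i1 (or.ALU+xor.ALU) 2-wide
  cy1 -> i2+i3 (add.ALU+add.ALU) 2-wide
  cy2 -> i4 (or.ALU) RAW r3
  cy3 -> i5 (st.MEM) no-port MEM/MEM
  cy4 -> i6+i7 (st.MEM+sub.ALU) 2-wide
  cy5 -> i8 (st.MEM) tail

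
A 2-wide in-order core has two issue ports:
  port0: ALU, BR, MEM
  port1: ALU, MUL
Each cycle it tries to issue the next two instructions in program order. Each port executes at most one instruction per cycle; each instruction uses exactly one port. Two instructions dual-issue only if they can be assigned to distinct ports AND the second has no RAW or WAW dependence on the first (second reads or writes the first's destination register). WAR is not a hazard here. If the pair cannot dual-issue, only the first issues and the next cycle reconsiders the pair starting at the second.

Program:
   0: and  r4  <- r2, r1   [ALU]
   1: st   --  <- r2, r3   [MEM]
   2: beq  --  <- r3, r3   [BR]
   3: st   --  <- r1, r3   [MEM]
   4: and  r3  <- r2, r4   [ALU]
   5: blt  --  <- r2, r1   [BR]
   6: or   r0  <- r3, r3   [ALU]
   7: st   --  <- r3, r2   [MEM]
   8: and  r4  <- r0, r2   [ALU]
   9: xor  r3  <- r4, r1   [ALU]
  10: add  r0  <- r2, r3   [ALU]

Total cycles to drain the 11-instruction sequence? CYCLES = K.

#0 head=0: and.ALU;st.MEM i0+i1 2-wide
#1 head=2: beq.BR i2 no-port BR/MEM
#2 head=3: st.MEM;and.ALU i3+i4 2-wide
#3 head=5: blt.BR;or.ALU i5+i6 2-wide
#4 head=7: st.MEM;and.ALU i7+i8 2-wide
#5 head=9: xor.ALU i9 RAW r3
#6 head=10: add.ALU i10 tail

CYCLES = 7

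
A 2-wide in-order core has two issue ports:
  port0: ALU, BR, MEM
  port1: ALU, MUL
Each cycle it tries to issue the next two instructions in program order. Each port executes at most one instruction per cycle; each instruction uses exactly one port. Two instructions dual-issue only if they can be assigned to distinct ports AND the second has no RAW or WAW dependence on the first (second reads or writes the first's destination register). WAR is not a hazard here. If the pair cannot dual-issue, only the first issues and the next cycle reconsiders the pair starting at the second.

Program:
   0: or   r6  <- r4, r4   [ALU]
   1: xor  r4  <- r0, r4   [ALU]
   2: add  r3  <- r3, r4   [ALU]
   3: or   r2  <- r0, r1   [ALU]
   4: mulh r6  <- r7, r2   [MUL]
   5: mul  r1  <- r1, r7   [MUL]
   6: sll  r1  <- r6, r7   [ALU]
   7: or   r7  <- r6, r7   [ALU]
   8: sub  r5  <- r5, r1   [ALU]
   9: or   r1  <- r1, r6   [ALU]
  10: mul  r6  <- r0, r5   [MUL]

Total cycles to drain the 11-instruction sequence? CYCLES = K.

CYCLES = 7

c0: i0/i1 or.ALU xor.ALU  dual
c1: i2/i3 add.ALU or.ALU  dual
c2: i4 mulh.MUL  no-port MUL/MUL
c3: i5 mul.MUL  WAW r1
c4: i6/i7 sll.ALU or.ALU  dual
c5: i8/i9 sub.ALU or.ALU  dual
c6: i10 mul.MUL  tail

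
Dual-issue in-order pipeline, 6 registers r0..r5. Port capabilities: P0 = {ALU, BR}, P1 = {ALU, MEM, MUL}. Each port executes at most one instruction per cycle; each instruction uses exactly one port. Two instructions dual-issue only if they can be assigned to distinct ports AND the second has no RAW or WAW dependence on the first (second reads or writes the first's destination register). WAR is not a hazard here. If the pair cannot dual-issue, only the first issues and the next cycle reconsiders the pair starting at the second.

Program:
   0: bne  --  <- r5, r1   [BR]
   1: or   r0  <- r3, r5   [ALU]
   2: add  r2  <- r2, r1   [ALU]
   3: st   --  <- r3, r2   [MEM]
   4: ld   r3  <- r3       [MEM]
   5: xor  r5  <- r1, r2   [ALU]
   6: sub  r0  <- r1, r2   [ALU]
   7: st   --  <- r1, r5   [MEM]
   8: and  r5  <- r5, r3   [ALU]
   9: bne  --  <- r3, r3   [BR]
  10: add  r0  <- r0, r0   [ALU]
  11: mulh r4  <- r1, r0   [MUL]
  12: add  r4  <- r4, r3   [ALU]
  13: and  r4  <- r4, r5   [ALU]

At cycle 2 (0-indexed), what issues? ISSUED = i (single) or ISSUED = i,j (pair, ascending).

c0: i0,i1 bne/or  2-wide
c1: i2 add  RAW r2
c2: i3 st  no-port MEM/MEM
c3: i4,i5 ld/xor  2-wide
c4: i6,i7 sub/st  2-wide
c5: i8,i9 and/bne  2-wide
c6: i10 add  RAW r0
c7: i11 mulh  RAW+WAW r4
c8: i12 add  RAW+WAW r4
c9: i13 and  tail

ISSUED = 3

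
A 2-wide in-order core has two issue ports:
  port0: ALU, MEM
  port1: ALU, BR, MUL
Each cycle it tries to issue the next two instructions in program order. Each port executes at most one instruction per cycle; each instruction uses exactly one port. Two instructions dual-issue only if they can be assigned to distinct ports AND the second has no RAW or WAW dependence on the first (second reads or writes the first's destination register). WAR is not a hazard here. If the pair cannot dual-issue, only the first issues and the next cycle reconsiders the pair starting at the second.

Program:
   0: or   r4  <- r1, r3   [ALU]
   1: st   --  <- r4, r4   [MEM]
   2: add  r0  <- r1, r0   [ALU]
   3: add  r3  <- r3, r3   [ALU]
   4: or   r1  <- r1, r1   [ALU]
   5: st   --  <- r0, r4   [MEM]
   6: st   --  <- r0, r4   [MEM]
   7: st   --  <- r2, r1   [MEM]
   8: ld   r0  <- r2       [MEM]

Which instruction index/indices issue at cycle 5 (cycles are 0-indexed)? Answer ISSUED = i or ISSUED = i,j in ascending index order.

ISSUED = 7

t=0 i0:or.ALU ; RAW r4
t=1 i1,i2:st.MEM+add.ALU ; dual
t=2 i3,i4:add.ALU+or.ALU ; dual
t=3 i5:st.MEM ; no-port MEM/MEM
t=4 i6:st.MEM ; no-port MEM/MEM
t=5 i7:st.MEM ; no-port MEM/MEM
t=6 i8:ld.MEM ; tail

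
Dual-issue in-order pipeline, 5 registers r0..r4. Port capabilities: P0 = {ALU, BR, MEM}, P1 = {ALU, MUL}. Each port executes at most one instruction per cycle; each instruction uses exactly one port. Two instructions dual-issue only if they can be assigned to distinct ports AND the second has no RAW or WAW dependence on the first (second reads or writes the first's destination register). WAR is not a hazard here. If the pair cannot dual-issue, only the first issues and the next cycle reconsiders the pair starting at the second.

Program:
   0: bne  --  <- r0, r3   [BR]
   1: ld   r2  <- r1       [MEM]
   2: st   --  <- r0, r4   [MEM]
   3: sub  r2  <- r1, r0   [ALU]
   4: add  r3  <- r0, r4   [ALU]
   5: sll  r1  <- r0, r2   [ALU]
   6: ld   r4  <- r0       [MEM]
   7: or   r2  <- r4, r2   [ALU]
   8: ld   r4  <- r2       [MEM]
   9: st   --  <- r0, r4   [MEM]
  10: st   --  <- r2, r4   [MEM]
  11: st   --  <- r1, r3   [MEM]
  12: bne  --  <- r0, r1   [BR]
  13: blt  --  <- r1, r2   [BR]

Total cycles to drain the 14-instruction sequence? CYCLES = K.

CYCLES = 12

t=0 i0:bne.BR ; no-port BR/MEM
t=1 i1:ld.MEM ; no-port MEM/MEM
t=2 i2,i3:st.MEM sub.ALU ; pair
t=3 i4,i5:add.ALU sll.ALU ; pair
t=4 i6:ld.MEM ; RAW r4
t=5 i7:or.ALU ; RAW r2
t=6 i8:ld.MEM ; no-port MEM/MEM
t=7 i9:st.MEM ; no-port MEM/MEM
t=8 i10:st.MEM ; no-port MEM/MEM
t=9 i11:st.MEM ; no-port MEM/BR
t=10 i12:bne.BR ; no-port BR/BR
t=11 i13:blt.BR ; tail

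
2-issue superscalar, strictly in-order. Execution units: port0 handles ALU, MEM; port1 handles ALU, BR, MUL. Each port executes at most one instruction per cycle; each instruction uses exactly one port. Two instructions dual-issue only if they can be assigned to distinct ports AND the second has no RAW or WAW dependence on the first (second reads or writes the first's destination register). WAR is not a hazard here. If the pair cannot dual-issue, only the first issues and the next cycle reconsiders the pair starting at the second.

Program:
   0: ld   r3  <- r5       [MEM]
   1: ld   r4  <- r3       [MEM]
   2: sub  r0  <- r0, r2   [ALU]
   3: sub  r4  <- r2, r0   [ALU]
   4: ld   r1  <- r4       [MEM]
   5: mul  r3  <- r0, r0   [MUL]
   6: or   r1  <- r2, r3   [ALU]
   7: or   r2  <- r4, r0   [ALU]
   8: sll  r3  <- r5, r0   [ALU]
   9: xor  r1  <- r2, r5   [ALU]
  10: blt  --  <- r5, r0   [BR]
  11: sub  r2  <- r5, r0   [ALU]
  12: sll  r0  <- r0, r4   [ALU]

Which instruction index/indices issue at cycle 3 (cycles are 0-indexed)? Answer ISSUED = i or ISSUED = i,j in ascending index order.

t=0 i0:ld.MEM ; no-port MEM/MEM
t=1 i1,i2:ld.MEM+sub.ALU ; dual
t=2 i3:sub.ALU ; RAW r4
t=3 i4,i5:ld.MEM+mul.MUL ; dual
t=4 i6,i7:or.ALU+or.ALU ; dual
t=5 i8,i9:sll.ALU+xor.ALU ; dual
t=6 i10,i11:blt.BR+sub.ALU ; dual
t=7 i12:sll.ALU ; tail

ISSUED = 4,5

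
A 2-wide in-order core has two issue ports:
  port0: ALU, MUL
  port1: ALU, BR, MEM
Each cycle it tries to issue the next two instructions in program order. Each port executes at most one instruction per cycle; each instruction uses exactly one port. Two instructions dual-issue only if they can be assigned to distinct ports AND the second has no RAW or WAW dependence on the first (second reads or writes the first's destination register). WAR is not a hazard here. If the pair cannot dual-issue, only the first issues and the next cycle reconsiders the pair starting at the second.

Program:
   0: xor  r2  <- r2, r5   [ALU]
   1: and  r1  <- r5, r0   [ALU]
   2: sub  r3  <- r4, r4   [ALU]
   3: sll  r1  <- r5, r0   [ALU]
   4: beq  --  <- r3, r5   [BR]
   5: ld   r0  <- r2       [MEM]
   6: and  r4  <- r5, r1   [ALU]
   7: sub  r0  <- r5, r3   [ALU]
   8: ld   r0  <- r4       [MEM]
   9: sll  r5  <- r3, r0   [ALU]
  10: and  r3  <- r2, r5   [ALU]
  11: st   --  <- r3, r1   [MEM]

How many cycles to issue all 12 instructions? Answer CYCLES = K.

[0] i0+i1  xor/and  -- 2-wide
[1] i2+i3  sub/sll  -- 2-wide
[2] i4  beq  -- no-port BR/MEM
[3] i5+i6  ld/and  -- 2-wide
[4] i7  sub  -- WAW r0
[5] i8  ld  -- RAW r0
[6] i9  sll  -- RAW r5
[7] i10  and  -- RAW r3
[8] i11  st  -- tail

CYCLES = 9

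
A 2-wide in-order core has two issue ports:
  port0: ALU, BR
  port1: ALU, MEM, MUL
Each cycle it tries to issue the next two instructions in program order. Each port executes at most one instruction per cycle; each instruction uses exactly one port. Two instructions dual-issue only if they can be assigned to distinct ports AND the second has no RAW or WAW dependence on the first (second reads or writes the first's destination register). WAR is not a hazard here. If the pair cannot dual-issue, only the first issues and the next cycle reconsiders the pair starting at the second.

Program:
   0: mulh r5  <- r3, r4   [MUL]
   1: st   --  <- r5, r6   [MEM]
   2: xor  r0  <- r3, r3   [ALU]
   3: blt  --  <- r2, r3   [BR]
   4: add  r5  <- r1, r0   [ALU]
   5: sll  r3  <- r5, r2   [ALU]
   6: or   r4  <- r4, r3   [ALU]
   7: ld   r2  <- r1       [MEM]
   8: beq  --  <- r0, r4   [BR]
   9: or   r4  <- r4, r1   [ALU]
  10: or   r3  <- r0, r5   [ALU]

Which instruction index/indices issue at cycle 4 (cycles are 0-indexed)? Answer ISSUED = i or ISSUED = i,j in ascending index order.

ISSUED = 6,7

c0: i0 mulh  no-port MUL/MEM
c1: i1/i2 st/xor  dual
c2: i3/i4 blt/add  dual
c3: i5 sll  RAW r3
c4: i6/i7 or/ld  dual
c5: i8/i9 beq/or  dual
c6: i10 or  tail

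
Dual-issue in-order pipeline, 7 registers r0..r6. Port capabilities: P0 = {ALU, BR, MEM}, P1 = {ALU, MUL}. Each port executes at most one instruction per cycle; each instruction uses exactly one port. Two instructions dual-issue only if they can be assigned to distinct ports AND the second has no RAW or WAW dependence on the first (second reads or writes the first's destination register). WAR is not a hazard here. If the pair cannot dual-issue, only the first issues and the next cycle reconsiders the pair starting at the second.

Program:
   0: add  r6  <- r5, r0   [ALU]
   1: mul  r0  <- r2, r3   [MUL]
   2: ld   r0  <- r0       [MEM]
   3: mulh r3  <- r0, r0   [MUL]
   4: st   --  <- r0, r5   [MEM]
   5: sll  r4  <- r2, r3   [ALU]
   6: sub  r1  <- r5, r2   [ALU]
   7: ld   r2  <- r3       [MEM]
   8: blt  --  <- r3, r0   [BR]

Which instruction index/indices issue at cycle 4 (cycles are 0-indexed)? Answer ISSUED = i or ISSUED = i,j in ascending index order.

[0] i0&i1  add.ALU+mul.MUL  -- pair
[1] i2  ld.MEM  -- RAW r0
[2] i3&i4  mulh.MUL+st.MEM  -- pair
[3] i5&i6  sll.ALU+sub.ALU  -- pair
[4] i7  ld.MEM  -- no-port MEM/BR
[5] i8  blt.BR  -- tail

ISSUED = 7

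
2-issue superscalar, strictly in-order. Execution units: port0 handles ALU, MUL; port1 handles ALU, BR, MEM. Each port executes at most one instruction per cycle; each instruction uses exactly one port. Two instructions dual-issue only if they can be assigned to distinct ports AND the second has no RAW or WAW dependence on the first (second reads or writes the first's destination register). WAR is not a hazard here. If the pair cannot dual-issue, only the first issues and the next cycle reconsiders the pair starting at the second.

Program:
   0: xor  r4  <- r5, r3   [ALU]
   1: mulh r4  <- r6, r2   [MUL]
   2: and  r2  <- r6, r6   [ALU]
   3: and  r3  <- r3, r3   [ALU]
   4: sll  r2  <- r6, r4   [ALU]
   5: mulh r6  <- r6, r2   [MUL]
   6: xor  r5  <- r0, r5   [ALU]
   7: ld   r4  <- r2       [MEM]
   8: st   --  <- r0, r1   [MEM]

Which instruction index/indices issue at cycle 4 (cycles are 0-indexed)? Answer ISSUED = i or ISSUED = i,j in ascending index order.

0. xor.ALU @i0  | WAW r4
1. mulh.MUL and.ALU @i1/i2  | 2-wide
2. and.ALU sll.ALU @i3/i4  | 2-wide
3. mulh.MUL xor.ALU @i5/i6  | 2-wide
4. ld.MEM @i7  | no-port MEM/MEM
5. st.MEM @i8  | tail

ISSUED = 7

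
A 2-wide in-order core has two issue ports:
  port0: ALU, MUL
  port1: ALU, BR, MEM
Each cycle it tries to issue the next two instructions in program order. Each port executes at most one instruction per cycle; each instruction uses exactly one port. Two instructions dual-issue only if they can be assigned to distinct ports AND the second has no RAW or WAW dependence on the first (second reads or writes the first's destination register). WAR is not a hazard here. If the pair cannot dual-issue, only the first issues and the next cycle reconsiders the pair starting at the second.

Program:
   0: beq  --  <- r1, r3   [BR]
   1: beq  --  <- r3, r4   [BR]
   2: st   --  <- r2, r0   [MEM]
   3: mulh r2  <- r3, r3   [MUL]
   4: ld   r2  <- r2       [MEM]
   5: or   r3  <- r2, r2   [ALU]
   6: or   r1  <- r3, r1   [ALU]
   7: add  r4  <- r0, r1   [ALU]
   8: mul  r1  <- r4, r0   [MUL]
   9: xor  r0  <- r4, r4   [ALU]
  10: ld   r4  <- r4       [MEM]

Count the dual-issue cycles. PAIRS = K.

PAIRS = 2

  cy0 -> i0 (beq.BR) no-port BR/BR
  cy1 -> i1 (beq.BR) no-port BR/MEM
  cy2 -> i2+i3 (st.MEM/mulh.MUL) 2-wide
  cy3 -> i4 (ld.MEM) RAW r2
  cy4 -> i5 (or.ALU) RAW r3
  cy5 -> i6 (or.ALU) RAW r1
  cy6 -> i7 (add.ALU) RAW r4
  cy7 -> i8+i9 (mul.MUL/xor.ALU) 2-wide
  cy8 -> i10 (ld.MEM) tail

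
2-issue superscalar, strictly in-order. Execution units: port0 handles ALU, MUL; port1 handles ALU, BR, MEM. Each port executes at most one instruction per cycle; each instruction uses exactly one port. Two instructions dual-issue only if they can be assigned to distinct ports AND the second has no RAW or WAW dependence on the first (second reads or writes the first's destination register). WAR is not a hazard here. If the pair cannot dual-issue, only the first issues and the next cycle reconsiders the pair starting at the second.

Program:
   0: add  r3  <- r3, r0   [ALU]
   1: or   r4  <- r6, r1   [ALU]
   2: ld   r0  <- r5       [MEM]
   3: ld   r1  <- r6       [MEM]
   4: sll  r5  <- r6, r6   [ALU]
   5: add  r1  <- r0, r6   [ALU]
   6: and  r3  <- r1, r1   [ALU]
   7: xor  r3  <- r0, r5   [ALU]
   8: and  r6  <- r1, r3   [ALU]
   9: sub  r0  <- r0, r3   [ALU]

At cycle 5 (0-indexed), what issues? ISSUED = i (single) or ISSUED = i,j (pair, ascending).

ISSUED = 7

#0 head=0: add.ALU;or.ALU i0,i1 dual
#1 head=2: ld.MEM i2 no-port MEM/MEM
#2 head=3: ld.MEM;sll.ALU i3,i4 dual
#3 head=5: add.ALU i5 RAW r1
#4 head=6: and.ALU i6 WAW r3
#5 head=7: xor.ALU i7 RAW r3
#6 head=8: and.ALU;sub.ALU i8,i9 dual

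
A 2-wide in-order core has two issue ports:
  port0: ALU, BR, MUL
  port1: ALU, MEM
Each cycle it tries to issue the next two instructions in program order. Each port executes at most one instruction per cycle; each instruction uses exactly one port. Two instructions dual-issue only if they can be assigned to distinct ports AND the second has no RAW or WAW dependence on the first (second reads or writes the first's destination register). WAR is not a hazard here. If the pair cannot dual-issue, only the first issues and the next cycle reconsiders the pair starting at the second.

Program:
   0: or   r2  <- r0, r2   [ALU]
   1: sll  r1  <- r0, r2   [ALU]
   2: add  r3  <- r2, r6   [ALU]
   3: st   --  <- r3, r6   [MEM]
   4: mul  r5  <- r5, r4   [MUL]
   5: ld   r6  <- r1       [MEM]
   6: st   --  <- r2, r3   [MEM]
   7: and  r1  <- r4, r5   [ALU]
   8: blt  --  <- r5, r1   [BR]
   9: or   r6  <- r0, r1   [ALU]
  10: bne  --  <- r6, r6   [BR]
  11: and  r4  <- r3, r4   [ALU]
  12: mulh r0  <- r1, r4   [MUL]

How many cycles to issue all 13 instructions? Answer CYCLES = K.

c0: i0 or.ALU  RAW r2
c1: i1&i2 sll.ALU/add.ALU  2-wide
c2: i3&i4 st.MEM/mul.MUL  2-wide
c3: i5 ld.MEM  no-port MEM/MEM
c4: i6&i7 st.MEM/and.ALU  2-wide
c5: i8&i9 blt.BR/or.ALU  2-wide
c6: i10&i11 bne.BR/and.ALU  2-wide
c7: i12 mulh.MUL  tail

CYCLES = 8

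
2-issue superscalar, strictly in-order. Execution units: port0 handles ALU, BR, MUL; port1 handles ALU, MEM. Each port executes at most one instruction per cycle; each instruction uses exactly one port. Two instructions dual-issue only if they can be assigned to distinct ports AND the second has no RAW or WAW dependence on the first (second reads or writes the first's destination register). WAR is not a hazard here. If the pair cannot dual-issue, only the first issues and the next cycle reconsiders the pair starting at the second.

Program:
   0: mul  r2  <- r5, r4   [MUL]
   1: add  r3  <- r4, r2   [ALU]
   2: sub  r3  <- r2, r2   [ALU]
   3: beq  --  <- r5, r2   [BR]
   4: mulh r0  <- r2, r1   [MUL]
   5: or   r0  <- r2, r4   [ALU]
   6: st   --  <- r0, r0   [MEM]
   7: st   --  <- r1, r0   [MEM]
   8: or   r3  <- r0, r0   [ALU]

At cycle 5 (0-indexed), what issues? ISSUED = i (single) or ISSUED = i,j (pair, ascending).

#0 head=0: mul.MUL i0 RAW r2
#1 head=1: add.ALU i1 WAW r3
#2 head=2: sub.ALU+beq.BR i2+i3 dual
#3 head=4: mulh.MUL i4 WAW r0
#4 head=5: or.ALU i5 RAW r0
#5 head=6: st.MEM i6 no-port MEM/MEM
#6 head=7: st.MEM+or.ALU i7+i8 dual

ISSUED = 6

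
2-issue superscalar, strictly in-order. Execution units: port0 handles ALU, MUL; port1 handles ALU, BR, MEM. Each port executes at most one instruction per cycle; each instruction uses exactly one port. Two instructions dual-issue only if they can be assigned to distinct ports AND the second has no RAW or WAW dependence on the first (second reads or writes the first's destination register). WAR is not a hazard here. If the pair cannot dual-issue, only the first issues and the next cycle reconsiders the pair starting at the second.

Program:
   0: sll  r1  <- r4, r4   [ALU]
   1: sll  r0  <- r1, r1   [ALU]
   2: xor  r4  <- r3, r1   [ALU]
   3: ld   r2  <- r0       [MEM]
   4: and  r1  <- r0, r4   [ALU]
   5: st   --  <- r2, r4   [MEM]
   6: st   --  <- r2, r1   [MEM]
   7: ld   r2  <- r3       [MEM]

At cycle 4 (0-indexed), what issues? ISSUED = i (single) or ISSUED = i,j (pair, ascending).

t=0 i0:sll.ALU ; RAW r1
t=1 i1/i2:sll.ALU/xor.ALU ; 2-wide
t=2 i3/i4:ld.MEM/and.ALU ; 2-wide
t=3 i5:st.MEM ; no-port MEM/MEM
t=4 i6:st.MEM ; no-port MEM/MEM
t=5 i7:ld.MEM ; tail

ISSUED = 6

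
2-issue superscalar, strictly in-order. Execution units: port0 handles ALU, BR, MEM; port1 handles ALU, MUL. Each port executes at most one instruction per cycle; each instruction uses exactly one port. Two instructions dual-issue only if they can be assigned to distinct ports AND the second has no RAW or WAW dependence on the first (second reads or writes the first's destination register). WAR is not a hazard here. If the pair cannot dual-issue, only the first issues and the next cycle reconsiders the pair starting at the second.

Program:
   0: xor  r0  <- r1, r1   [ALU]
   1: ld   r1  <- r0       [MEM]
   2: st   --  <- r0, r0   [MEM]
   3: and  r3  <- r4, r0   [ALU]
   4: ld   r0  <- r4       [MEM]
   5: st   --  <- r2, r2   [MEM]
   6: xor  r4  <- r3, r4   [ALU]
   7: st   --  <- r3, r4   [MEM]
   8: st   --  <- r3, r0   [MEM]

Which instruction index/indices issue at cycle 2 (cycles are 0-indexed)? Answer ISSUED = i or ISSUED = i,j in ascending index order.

#0 head=0: xor i0 RAW r0
#1 head=1: ld i1 no-port MEM/MEM
#2 head=2: st;and i2/i3 2-wide
#3 head=4: ld i4 no-port MEM/MEM
#4 head=5: st;xor i5/i6 2-wide
#5 head=7: st i7 no-port MEM/MEM
#6 head=8: st i8 tail

ISSUED = 2,3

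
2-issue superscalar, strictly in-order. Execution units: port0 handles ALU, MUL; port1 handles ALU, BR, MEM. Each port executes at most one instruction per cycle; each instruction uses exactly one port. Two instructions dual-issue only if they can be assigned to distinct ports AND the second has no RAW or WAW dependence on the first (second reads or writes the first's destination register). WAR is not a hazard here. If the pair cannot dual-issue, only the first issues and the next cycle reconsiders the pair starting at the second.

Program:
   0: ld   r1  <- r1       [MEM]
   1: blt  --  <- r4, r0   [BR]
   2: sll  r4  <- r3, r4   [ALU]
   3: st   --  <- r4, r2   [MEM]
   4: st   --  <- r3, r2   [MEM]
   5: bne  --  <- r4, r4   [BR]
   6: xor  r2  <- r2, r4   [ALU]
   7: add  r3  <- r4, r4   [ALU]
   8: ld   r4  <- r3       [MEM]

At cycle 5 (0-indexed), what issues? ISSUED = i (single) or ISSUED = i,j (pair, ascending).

ISSUED = 7

c0: i0 ld  no-port MEM/BR
c1: i1+i2 blt+sll  pair
c2: i3 st  no-port MEM/MEM
c3: i4 st  no-port MEM/BR
c4: i5+i6 bne+xor  pair
c5: i7 add  RAW r3
c6: i8 ld  tail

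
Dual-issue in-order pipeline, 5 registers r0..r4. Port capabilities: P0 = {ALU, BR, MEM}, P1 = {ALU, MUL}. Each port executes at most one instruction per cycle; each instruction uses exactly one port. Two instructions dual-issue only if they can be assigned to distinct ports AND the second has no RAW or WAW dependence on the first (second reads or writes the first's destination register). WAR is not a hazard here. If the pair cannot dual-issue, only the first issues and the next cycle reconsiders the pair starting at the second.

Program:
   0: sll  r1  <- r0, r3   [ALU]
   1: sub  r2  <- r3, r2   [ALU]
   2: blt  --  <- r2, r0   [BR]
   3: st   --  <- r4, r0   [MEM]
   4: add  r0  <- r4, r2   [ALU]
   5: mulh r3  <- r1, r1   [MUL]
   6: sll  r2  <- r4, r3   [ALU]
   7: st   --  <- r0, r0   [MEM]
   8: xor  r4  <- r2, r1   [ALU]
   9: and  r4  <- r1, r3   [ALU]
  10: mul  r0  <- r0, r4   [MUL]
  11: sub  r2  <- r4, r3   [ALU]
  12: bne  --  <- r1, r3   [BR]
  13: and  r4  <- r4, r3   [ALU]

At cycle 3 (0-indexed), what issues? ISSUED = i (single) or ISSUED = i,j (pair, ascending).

ISSUED = 5

  cy0 -> i0/i1 (sll;sub) 2-wide
  cy1 -> i2 (blt) no-port BR/MEM
  cy2 -> i3/i4 (st;add) 2-wide
  cy3 -> i5 (mulh) RAW r3
  cy4 -> i6/i7 (sll;st) 2-wide
  cy5 -> i8 (xor) WAW r4
  cy6 -> i9 (and) RAW r4
  cy7 -> i10/i11 (mul;sub) 2-wide
  cy8 -> i12/i13 (bne;and) 2-wide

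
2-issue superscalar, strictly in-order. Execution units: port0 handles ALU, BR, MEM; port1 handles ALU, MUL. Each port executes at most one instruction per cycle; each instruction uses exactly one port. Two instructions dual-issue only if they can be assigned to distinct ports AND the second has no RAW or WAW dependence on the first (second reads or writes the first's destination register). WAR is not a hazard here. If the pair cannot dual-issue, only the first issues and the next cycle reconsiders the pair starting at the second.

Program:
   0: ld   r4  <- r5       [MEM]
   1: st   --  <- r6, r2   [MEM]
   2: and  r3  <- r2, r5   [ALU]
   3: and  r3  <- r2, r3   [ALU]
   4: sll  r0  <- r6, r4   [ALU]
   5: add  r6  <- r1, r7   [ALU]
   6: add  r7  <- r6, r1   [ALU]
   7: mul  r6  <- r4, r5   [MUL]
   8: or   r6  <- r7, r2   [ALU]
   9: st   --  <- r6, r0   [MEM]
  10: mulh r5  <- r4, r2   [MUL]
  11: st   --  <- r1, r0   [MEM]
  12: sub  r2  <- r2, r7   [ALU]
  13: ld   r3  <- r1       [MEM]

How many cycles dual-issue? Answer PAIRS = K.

#0 head=0: ld i0 no-port MEM/MEM
#1 head=1: st/and i1,i2 pair
#2 head=3: and/sll i3,i4 pair
#3 head=5: add i5 RAW r6
#4 head=6: add/mul i6,i7 pair
#5 head=8: or i8 RAW r6
#6 head=9: st/mulh i9,i10 pair
#7 head=11: st/sub i11,i12 pair
#8 head=13: ld i13 tail

PAIRS = 5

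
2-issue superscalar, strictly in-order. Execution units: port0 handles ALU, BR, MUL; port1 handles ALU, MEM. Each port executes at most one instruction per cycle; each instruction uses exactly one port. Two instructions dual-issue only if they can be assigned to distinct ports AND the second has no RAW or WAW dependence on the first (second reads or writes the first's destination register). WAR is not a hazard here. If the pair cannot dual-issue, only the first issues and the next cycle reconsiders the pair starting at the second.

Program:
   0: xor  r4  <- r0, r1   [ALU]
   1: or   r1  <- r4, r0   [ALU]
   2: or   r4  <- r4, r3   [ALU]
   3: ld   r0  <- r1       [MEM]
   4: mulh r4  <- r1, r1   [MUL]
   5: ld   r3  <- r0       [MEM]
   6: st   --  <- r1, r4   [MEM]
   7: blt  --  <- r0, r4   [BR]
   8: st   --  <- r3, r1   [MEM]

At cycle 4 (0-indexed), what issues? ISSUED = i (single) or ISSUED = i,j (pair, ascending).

ISSUED = 6,7

t=0 i0:xor ; RAW r4
t=1 i1,i2:or;or ; 2-wide
t=2 i3,i4:ld;mulh ; 2-wide
t=3 i5:ld ; no-port MEM/MEM
t=4 i6,i7:st;blt ; 2-wide
t=5 i8:st ; tail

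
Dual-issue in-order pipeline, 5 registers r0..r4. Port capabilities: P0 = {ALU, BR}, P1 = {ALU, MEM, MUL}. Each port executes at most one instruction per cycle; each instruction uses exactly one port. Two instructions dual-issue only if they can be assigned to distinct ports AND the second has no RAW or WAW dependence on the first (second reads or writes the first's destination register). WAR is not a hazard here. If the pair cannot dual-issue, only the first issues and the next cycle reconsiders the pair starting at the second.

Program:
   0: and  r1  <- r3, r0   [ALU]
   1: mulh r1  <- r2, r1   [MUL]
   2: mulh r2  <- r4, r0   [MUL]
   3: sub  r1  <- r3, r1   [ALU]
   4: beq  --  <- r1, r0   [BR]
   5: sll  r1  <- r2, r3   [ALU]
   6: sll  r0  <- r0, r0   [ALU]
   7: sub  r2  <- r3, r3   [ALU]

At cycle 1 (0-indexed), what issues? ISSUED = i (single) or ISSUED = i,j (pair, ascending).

[0] i0  and  -- RAW+WAW r1
[1] i1  mulh  -- no-port MUL/MUL
[2] i2&i3  mulh sub  -- dual
[3] i4&i5  beq sll  -- dual
[4] i6&i7  sll sub  -- dual

ISSUED = 1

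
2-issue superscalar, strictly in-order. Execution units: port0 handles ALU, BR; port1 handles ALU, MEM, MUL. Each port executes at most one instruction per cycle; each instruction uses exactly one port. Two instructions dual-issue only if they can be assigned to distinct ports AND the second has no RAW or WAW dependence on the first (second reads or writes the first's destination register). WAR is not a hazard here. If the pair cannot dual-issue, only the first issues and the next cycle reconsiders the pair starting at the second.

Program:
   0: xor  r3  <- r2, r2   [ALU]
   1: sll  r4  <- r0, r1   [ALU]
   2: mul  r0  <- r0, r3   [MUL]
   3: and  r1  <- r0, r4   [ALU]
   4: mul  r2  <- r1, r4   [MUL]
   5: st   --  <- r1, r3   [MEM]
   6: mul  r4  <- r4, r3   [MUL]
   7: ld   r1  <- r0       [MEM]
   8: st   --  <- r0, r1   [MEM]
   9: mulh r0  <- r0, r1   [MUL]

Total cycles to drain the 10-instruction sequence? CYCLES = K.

#0 head=0: xor/sll i0/i1 2-wide
#1 head=2: mul i2 RAW r0
#2 head=3: and i3 RAW r1
#3 head=4: mul i4 no-port MUL/MEM
#4 head=5: st i5 no-port MEM/MUL
#5 head=6: mul i6 no-port MUL/MEM
#6 head=7: ld i7 no-port MEM/MEM
#7 head=8: st i8 no-port MEM/MUL
#8 head=9: mulh i9 tail

CYCLES = 9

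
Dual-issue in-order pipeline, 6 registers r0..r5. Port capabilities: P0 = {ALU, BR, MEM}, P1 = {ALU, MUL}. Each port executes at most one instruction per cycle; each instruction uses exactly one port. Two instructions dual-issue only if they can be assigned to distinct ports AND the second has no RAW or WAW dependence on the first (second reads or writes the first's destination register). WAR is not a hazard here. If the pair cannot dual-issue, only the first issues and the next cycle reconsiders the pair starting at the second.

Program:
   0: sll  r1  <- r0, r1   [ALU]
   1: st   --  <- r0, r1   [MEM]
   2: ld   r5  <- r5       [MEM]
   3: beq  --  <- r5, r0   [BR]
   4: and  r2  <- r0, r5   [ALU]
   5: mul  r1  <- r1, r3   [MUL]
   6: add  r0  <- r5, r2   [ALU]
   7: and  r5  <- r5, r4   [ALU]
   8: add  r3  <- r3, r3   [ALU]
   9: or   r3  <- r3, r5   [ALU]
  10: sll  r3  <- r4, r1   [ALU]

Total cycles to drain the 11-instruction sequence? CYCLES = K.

0. sll.ALU @i0  | RAW r1
1. st.MEM @i1  | no-port MEM/MEM
2. ld.MEM @i2  | no-port MEM/BR
3. beq.BR;and.ALU @i3,i4  | 2-wide
4. mul.MUL;add.ALU @i5,i6  | 2-wide
5. and.ALU;add.ALU @i7,i8  | 2-wide
6. or.ALU @i9  | WAW r3
7. sll.ALU @i10  | tail

CYCLES = 8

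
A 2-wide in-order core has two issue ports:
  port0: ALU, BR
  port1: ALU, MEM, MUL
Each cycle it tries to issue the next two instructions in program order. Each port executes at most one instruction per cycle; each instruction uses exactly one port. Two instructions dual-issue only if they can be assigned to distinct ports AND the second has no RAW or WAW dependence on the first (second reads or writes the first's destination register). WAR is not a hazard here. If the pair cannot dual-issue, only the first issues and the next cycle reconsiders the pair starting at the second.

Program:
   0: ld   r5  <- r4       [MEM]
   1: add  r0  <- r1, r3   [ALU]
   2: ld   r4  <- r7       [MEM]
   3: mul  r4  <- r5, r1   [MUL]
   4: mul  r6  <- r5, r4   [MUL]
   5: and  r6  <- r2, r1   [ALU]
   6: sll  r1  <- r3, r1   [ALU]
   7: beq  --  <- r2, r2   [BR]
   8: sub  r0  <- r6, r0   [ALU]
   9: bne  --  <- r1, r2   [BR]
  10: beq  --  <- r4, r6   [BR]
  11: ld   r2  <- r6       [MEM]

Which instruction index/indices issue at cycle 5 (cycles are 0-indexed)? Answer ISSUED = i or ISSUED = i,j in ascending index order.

c0: i0&i1 ld.MEM/add.ALU  dual
c1: i2 ld.MEM  no-port MEM/MUL
c2: i3 mul.MUL  no-port MUL/MUL
c3: i4 mul.MUL  WAW r6
c4: i5&i6 and.ALU/sll.ALU  dual
c5: i7&i8 beq.BR/sub.ALU  dual
c6: i9 bne.BR  no-port BR/BR
c7: i10&i11 beq.BR/ld.MEM  dual

ISSUED = 7,8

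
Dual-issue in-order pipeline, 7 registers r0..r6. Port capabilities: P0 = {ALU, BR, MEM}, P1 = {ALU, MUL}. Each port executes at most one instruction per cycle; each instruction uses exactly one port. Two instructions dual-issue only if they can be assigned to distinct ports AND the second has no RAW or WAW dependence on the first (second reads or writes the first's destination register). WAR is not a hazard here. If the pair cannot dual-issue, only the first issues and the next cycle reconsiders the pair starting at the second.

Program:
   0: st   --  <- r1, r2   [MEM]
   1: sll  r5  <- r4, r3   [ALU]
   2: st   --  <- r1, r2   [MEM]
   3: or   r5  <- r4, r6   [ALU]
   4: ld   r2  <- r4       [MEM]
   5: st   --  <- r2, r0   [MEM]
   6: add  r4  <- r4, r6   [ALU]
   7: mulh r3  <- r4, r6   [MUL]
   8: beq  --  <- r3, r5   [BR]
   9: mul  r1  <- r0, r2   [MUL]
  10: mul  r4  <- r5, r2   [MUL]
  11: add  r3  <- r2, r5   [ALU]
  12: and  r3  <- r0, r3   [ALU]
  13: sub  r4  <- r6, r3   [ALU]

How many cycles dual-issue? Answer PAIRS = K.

PAIRS = 5

[0] i0+i1  st.MEM;sll.ALU  -- dual
[1] i2+i3  st.MEM;or.ALU  -- dual
[2] i4  ld.MEM  -- no-port MEM/MEM
[3] i5+i6  st.MEM;add.ALU  -- dual
[4] i7  mulh.MUL  -- RAW r3
[5] i8+i9  beq.BR;mul.MUL  -- dual
[6] i10+i11  mul.MUL;add.ALU  -- dual
[7] i12  and.ALU  -- RAW r3
[8] i13  sub.ALU  -- tail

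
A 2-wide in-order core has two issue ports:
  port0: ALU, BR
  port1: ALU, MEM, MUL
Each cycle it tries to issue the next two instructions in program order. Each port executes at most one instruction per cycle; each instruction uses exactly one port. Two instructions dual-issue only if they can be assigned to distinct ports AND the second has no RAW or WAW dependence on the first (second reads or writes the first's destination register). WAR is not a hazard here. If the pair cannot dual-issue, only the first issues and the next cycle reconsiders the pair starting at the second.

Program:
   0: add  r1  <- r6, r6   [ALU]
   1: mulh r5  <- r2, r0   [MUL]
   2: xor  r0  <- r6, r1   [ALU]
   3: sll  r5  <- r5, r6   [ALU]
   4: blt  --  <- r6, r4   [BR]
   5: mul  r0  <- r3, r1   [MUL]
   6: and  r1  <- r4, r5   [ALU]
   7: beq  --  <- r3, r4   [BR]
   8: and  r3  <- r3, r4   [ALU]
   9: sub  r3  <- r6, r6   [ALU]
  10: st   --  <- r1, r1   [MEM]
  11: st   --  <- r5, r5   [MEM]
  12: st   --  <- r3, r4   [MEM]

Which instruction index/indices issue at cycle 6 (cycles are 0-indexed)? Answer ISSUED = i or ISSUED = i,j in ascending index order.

  cy0 -> i0,i1 (add/mulh) 2-wide
  cy1 -> i2,i3 (xor/sll) 2-wide
  cy2 -> i4,i5 (blt/mul) 2-wide
  cy3 -> i6,i7 (and/beq) 2-wide
  cy4 -> i8 (and) WAW r3
  cy5 -> i9,i10 (sub/st) 2-wide
  cy6 -> i11 (st) no-port MEM/MEM
  cy7 -> i12 (st) tail

ISSUED = 11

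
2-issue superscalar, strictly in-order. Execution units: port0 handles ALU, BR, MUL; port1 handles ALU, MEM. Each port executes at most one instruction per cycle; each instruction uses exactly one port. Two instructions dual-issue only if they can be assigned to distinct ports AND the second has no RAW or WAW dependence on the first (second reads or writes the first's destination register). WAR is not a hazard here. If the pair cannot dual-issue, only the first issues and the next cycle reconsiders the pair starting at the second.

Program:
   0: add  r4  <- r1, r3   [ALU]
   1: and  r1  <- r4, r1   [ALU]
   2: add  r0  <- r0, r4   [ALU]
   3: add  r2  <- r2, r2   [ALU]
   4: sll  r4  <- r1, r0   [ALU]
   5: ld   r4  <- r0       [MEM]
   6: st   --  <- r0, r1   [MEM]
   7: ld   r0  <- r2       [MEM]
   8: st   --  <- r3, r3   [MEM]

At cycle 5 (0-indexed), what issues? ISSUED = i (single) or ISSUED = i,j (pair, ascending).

t=0 i0:add.ALU ; RAW r4
t=1 i1/i2:and.ALU+add.ALU ; pair
t=2 i3/i4:add.ALU+sll.ALU ; pair
t=3 i5:ld.MEM ; no-port MEM/MEM
t=4 i6:st.MEM ; no-port MEM/MEM
t=5 i7:ld.MEM ; no-port MEM/MEM
t=6 i8:st.MEM ; tail

ISSUED = 7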